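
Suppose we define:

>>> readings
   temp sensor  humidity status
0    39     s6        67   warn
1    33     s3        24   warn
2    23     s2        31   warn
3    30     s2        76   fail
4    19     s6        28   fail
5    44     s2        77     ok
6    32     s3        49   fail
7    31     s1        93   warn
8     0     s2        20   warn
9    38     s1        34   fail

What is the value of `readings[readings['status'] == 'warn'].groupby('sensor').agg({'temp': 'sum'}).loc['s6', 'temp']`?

39

filter rows where status == 'warn':
   temp sensor  humidity status
0    39     s6        67   warn
1    33     s3        24   warn
2    23     s2        31   warn
7    31     s1        93   warn
8     0     s2        20   warn
group by sensor, sum of temp:
        temp
sensor      
s1        31
s2        23
s3        33
s6        39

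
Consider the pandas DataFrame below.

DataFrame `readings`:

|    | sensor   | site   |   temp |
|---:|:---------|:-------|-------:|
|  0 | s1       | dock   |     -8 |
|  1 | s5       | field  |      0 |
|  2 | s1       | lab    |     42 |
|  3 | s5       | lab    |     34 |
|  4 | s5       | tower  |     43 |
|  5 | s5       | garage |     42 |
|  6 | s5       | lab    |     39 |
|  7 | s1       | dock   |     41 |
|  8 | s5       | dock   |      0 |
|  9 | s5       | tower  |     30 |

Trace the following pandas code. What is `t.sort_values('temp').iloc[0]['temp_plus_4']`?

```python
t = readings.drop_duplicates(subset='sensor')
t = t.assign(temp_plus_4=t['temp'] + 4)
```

drop duplicate sensor (keep=first):
  sensor   site  temp
0     s1   dock    -8
1     s5  field     0
add column temp_plus_4 = t['temp'] + 4:
  sensor   site  temp  temp_plus_4
0     s1   dock    -8           -4
1     s5  field     0            4
sort by temp:
  sensor   site  temp  temp_plus_4
0     s1   dock    -8           -4
1     s5  field     0            4

-4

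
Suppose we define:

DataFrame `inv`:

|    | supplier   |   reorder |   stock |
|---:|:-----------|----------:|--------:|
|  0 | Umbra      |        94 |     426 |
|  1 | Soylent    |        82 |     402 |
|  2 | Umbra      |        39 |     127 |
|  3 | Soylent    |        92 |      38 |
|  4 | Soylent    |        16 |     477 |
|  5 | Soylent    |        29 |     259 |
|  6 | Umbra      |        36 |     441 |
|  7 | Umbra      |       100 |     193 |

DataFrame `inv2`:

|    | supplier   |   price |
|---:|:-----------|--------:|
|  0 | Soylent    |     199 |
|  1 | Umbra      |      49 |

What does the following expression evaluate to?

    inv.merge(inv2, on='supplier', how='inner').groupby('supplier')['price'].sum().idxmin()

Umbra

merge on 'supplier' (how='inner') → 8 rows:
  supplier  reorder  stock  price
0    Umbra       94    426     49
1  Soylent       82    402    199
2    Umbra       39    127     49
3  Soylent       92     38    199
4  Soylent       16    477    199
5  Soylent       29    259    199
6    Umbra       36    441     49
7    Umbra      100    193     49
group by supplier, sum of price:
supplier
Soylent    796
Umbra      196
Name: price, dtype: int64
Finally, label with the smallest value = Umbra.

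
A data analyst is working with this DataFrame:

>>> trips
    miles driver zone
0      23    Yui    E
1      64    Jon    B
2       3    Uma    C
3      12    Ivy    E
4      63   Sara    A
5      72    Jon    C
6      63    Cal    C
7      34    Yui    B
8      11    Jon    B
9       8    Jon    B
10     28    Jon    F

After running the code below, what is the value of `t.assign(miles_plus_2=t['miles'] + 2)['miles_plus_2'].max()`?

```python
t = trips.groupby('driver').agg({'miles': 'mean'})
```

65.0

group by driver, mean of miles:
        miles
driver       
Cal      63.0
Ivy      12.0
Jon      36.6
Sara     63.0
Uma       3.0
Yui      28.5
add column miles_plus_2 = t['miles'] + 2:
        miles  miles_plus_2
driver                     
Cal      63.0          65.0
Ivy      12.0          14.0
Jon      36.6          38.6
Sara     63.0          65.0
Uma       3.0           5.0
Yui      28.5          30.5
Reading off the max of column 'miles_plus_2', we get 65.0.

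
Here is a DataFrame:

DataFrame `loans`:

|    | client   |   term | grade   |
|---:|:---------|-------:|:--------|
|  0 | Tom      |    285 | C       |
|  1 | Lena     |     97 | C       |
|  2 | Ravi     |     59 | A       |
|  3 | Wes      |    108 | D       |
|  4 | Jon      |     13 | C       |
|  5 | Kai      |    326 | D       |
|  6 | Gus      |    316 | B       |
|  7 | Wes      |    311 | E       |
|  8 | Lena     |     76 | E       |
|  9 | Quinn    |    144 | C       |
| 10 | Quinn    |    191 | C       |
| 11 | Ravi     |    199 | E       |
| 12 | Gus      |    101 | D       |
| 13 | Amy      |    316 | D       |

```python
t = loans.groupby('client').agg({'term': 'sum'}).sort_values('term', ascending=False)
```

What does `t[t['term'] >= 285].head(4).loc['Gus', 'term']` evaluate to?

group by client, sum of term:
        term
client      
Amy      316
Gus      417
Jon       13
Kai      326
Lena     173
Quinn    335
Ravi     258
Tom      285
Wes      419
sort by term descending:
        term
client      
Wes      419
Gus      417
Quinn    335
Kai      326
Amy      316
Tom      285
Ravi     258
Lena     173
Jon       13
filter rows where term >= 285:
        term
client      
Wes      419
Gus      417
Quinn    335
Kai      326
Amy      316
Tom      285
take first 4 rows:
        term
client      
Wes      419
Gus      417
Quinn    335
Kai      326

417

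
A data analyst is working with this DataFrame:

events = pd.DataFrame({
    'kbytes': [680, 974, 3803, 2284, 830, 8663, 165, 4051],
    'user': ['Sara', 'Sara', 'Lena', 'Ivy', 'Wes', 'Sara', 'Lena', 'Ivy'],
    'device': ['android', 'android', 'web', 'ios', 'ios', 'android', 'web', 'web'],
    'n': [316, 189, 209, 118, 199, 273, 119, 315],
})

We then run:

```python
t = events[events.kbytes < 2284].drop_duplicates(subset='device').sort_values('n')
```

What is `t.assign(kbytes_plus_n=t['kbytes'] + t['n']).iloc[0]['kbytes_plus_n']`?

284

filter rows where kbytes < 2284:
   kbytes  user   device    n
0     680  Sara  android  316
1     974  Sara  android  189
4     830   Wes      ios  199
6     165  Lena      web  119
drop duplicate device (keep=first):
   kbytes  user   device    n
0     680  Sara  android  316
4     830   Wes      ios  199
6     165  Lena      web  119
sort by n:
   kbytes  user   device    n
6     165  Lena      web  119
4     830   Wes      ios  199
0     680  Sara  android  316
add column kbytes_plus_n = t['kbytes'] + t['n']:
   kbytes  user   device    n  kbytes_plus_n
6     165  Lena      web  119            284
4     830   Wes      ios  199           1029
0     680  Sara  android  316            996
Taking the value at position 0, column 'kbytes_plus_n' gives 284.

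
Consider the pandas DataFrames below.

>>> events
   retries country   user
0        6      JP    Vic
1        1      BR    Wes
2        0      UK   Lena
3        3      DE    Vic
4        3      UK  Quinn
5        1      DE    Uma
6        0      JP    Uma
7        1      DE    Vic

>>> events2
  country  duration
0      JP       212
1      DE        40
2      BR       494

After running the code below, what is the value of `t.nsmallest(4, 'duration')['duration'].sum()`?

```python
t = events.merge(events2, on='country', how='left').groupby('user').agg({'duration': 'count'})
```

merge on 'country' (how='left') → 8 rows:
   retries country   user  duration
0        6      JP    Vic     212.0
1        1      BR    Wes     494.0
2        0      UK   Lena       NaN
3        3      DE    Vic      40.0
4        3      UK  Quinn       NaN
5        1      DE    Uma      40.0
6        0      JP    Uma     212.0
7        1      DE    Vic      40.0
group by user, count of duration:
       duration
user           
Lena          0
Quinn         0
Uma           2
Vic           3
Wes           1
take 4 rows with smallest duration:
       duration
user           
Lena          0
Quinn         0
Wes           1
Uma           2
The sum of column 'duration' is 3.

3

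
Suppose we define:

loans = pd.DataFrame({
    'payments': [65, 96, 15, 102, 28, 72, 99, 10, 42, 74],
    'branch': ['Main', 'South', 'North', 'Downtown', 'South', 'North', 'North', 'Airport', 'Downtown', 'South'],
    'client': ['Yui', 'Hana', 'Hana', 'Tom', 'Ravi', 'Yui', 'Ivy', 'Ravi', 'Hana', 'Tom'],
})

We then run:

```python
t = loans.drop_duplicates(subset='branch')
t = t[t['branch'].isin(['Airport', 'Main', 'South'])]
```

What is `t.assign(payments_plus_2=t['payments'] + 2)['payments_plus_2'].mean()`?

59.0

drop duplicate branch (keep=first):
   payments    branch client
0        65      Main    Yui
1        96     South   Hana
2        15     North   Hana
3       102  Downtown    Tom
7        10   Airport   Ravi
filter rows where branch in ['Airport', 'Main', 'South']:
   payments   branch client
0        65     Main    Yui
1        96    South   Hana
7        10  Airport   Ravi
add column payments_plus_2 = t['payments'] + 2:
   payments   branch client  payments_plus_2
0        65     Main    Yui               67
1        96    South   Hana               98
7        10  Airport   Ravi               12
Finally, mean of column 'payments_plus_2' = 59.0.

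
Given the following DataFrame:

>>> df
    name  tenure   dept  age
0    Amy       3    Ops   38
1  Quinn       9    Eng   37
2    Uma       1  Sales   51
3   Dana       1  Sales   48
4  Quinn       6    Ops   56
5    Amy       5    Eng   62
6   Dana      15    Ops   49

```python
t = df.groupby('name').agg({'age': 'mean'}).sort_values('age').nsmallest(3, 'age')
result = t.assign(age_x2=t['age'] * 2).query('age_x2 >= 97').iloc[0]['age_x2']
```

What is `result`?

97.0

group by name, mean of age:
        age
name       
Amy    50.0
Dana   48.5
Quinn  46.5
Uma    51.0
sort by age:
        age
name       
Quinn  46.5
Dana   48.5
Amy    50.0
Uma    51.0
take 3 rows with smallest age:
        age
name       
Quinn  46.5
Dana   48.5
Amy    50.0
add column age_x2 = t['age'] * 2:
        age  age_x2
name               
Quinn  46.5    93.0
Dana   48.5    97.0
Amy    50.0   100.0
filter rows where age_x2 >= 97:
       age  age_x2
name              
Dana  48.5    97.0
Amy   50.0   100.0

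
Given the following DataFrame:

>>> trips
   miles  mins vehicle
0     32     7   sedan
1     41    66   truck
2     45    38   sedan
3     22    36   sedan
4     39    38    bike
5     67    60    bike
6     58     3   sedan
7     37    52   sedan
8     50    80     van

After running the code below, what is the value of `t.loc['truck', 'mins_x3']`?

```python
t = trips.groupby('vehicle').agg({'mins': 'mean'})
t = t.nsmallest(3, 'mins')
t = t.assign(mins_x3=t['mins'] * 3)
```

group by vehicle, mean of mins:
         mins
vehicle      
bike     49.0
sedan    27.2
truck    66.0
van      80.0
take 3 rows with smallest mins:
         mins
vehicle      
sedan    27.2
bike     49.0
truck    66.0
add column mins_x3 = t['mins'] * 3:
         mins  mins_x3
vehicle               
sedan    27.2     81.6
bike     49.0    147.0
truck    66.0    198.0

198.0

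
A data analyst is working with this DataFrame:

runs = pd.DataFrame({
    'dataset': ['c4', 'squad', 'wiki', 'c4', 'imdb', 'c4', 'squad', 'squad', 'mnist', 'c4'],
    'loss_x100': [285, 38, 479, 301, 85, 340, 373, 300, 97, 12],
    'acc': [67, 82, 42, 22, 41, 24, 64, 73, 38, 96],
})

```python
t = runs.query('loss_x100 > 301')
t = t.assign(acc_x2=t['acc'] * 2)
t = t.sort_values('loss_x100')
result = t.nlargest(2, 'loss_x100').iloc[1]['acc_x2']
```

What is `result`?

128

filter rows where loss_x100 > 301:
  dataset  loss_x100  acc
2    wiki        479   42
5      c4        340   24
6   squad        373   64
add column acc_x2 = t['acc'] * 2:
  dataset  loss_x100  acc  acc_x2
2    wiki        479   42      84
5      c4        340   24      48
6   squad        373   64     128
sort by loss_x100:
  dataset  loss_x100  acc  acc_x2
5      c4        340   24      48
6   squad        373   64     128
2    wiki        479   42      84
take 2 rows with largest loss_x100:
  dataset  loss_x100  acc  acc_x2
2    wiki        479   42      84
6   squad        373   64     128
Then the value at position 1, column 'acc_x2': 128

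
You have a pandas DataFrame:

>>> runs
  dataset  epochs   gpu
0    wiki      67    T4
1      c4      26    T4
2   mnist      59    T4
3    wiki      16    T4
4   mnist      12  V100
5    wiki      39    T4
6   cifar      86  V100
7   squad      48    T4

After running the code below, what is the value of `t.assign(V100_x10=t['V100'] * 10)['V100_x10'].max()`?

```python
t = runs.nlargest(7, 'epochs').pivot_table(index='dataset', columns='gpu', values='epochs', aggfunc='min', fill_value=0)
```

860

take 7 rows with largest epochs:
  dataset  epochs   gpu
6   cifar      86  V100
0    wiki      67    T4
2   mnist      59    T4
7   squad      48    T4
5    wiki      39    T4
1      c4      26    T4
3    wiki      16    T4
pivot: rows=dataset, cols=gpu, min(epochs):
gpu      T4  V100
dataset          
c4       26     0
cifar     0    86
mnist    59     0
squad    48     0
wiki     16     0
add column V100_x10 = t['V100'] * 10:
gpu      T4  V100  V100_x10
dataset                    
c4       26     0         0
cifar     0    86       860
mnist    59     0         0
squad    48     0         0
wiki     16     0         0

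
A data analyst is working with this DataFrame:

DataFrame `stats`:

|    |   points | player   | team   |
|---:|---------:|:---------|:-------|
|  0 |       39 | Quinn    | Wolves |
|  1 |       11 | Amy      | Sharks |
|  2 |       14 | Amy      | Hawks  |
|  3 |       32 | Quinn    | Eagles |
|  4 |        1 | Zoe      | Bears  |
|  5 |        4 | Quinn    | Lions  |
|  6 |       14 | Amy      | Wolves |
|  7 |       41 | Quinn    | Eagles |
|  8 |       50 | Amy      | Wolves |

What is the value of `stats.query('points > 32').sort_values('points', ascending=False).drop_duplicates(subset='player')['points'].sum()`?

91

filter rows where points > 32:
   points player    team
0      39  Quinn  Wolves
7      41  Quinn  Eagles
8      50    Amy  Wolves
sort by points descending:
   points player    team
8      50    Amy  Wolves
7      41  Quinn  Eagles
0      39  Quinn  Wolves
drop duplicate player (keep=first):
   points player    team
8      50    Amy  Wolves
7      41  Quinn  Eagles
Finally, sum of column 'points' = 91.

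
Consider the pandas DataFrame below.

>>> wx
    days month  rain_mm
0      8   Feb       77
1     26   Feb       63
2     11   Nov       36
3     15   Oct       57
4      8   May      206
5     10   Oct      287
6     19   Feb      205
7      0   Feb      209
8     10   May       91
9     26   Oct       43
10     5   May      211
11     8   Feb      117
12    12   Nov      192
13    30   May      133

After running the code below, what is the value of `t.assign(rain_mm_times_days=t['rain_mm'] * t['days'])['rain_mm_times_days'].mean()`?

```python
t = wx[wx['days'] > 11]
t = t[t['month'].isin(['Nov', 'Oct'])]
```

filter rows where days > 11:
    days month  rain_mm
1     26   Feb       63
3     15   Oct       57
6     19   Feb      205
9     26   Oct       43
12    12   Nov      192
13    30   May      133
filter rows where month in ['Nov', 'Oct']:
    days month  rain_mm
3     15   Oct       57
9     26   Oct       43
12    12   Nov      192
add column rain_mm_times_days = t['rain_mm'] * t['days']:
    days month  rain_mm  rain_mm_times_days
3     15   Oct       57                 855
9     26   Oct       43                1118
12    12   Nov      192                2304

1425.66666667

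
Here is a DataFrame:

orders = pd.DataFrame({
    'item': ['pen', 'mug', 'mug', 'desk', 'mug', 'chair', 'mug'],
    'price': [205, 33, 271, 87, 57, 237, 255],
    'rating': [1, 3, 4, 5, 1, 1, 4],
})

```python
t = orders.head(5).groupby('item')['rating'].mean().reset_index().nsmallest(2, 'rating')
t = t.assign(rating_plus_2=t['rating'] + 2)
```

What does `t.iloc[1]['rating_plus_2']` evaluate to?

take first 5 rows:
   item  price  rating
0   pen    205       1
1   mug     33       3
2   mug    271       4
3  desk     87       5
4   mug     57       1
group by item, mean of rating:
item
desk    5.000000
mug     2.666667
pen     1.000000
Name: rating, dtype: float64
reset_index():
   item    rating
0  desk  5.000000
1   mug  2.666667
2   pen  1.000000
take 2 rows with smallest rating:
  item    rating
2  pen  1.000000
1  mug  2.666667
add column rating_plus_2 = t['rating'] + 2:
  item    rating  rating_plus_2
2  pen  1.000000       3.000000
1  mug  2.666667       4.666667
Finally, value at position 1, column 'rating_plus_2' = 4.66666666667.

4.66666666667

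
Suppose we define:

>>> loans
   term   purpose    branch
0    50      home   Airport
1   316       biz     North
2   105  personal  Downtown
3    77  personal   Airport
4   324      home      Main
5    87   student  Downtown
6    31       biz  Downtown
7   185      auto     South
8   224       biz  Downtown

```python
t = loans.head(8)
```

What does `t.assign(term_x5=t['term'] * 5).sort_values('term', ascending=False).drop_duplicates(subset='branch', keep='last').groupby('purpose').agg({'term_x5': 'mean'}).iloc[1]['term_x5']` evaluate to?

867.5

take first 8 rows:
   term   purpose    branch
0    50      home   Airport
1   316       biz     North
2   105  personal  Downtown
3    77  personal   Airport
4   324      home      Main
5    87   student  Downtown
6    31       biz  Downtown
7   185      auto     South
add column term_x5 = t['term'] * 5:
   term   purpose    branch  term_x5
0    50      home   Airport      250
1   316       biz     North     1580
2   105  personal  Downtown      525
3    77  personal   Airport      385
4   324      home      Main     1620
5    87   student  Downtown      435
6    31       biz  Downtown      155
7   185      auto     South      925
sort by term descending:
   term   purpose    branch  term_x5
4   324      home      Main     1620
1   316       biz     North     1580
7   185      auto     South      925
2   105  personal  Downtown      525
5    87   student  Downtown      435
3    77  personal   Airport      385
0    50      home   Airport      250
6    31       biz  Downtown      155
drop duplicate branch (keep=last):
   term purpose    branch  term_x5
4   324    home      Main     1620
1   316     biz     North     1580
7   185    auto     South      925
0    50    home   Airport      250
6    31     biz  Downtown      155
group by purpose, mean of term_x5:
         term_x5
purpose         
auto       925.0
biz        867.5
home       935.0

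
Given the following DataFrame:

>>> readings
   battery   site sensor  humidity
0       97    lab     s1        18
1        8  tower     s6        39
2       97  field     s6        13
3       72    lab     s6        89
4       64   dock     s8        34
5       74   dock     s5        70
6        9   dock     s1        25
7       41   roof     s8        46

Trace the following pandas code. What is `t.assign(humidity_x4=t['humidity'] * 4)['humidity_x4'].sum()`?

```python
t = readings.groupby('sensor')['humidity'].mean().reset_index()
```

group by sensor, mean of humidity:
sensor
s1    21.5
s5    70.0
s6    47.0
s8    40.0
Name: humidity, dtype: float64
reset_index():
  sensor  humidity
0     s1      21.5
1     s5      70.0
2     s6      47.0
3     s8      40.0
add column humidity_x4 = t['humidity'] * 4:
  sensor  humidity  humidity_x4
0     s1      21.5         86.0
1     s5      70.0        280.0
2     s6      47.0        188.0
3     s8      40.0        160.0
Hence 714.0.

714.0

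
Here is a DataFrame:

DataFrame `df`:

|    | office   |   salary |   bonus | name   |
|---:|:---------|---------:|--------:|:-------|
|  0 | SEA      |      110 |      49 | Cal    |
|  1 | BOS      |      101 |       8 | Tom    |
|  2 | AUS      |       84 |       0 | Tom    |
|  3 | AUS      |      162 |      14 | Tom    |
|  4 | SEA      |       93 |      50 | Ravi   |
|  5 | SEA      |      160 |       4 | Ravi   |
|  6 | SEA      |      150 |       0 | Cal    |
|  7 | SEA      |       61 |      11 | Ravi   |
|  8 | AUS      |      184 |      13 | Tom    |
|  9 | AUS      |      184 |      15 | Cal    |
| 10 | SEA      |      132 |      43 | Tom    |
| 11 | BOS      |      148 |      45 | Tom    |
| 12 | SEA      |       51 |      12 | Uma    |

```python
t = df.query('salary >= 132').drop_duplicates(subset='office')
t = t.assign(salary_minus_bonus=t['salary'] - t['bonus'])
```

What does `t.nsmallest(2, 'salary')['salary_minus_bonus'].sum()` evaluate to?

259

filter rows where salary >= 132:
   office  salary  bonus  name
3     AUS     162     14   Tom
5     SEA     160      4  Ravi
6     SEA     150      0   Cal
8     AUS     184     13   Tom
9     AUS     184     15   Cal
10    SEA     132     43   Tom
11    BOS     148     45   Tom
drop duplicate office (keep=first):
   office  salary  bonus  name
3     AUS     162     14   Tom
5     SEA     160      4  Ravi
11    BOS     148     45   Tom
add column salary_minus_bonus = t['salary'] - t['bonus']:
   office  salary  bonus  name  salary_minus_bonus
3     AUS     162     14   Tom                 148
5     SEA     160      4  Ravi                 156
11    BOS     148     45   Tom                 103
take 2 rows with smallest salary:
   office  salary  bonus  name  salary_minus_bonus
11    BOS     148     45   Tom                 103
5     SEA     160      4  Ravi                 156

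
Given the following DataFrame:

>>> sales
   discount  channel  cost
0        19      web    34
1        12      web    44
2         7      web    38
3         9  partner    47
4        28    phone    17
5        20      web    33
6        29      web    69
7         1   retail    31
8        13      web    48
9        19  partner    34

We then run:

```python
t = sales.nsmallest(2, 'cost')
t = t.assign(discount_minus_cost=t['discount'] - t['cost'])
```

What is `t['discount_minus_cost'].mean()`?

-9.5

take 2 rows with smallest cost:
   discount channel  cost
4        28   phone    17
7         1  retail    31
add column discount_minus_cost = t['discount'] - t['cost']:
   discount channel  cost  discount_minus_cost
4        28   phone    17                   11
7         1  retail    31                  -30
Hence -9.5.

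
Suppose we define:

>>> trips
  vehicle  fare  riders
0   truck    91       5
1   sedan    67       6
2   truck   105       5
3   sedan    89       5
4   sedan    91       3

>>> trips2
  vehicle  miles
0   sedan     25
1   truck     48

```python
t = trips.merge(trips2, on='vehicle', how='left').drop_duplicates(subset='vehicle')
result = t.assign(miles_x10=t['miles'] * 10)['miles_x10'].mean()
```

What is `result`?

merge on 'vehicle' (how='left') → 5 rows:
  vehicle  fare  riders  miles
0   truck    91       5     48
1   sedan    67       6     25
2   truck   105       5     48
3   sedan    89       5     25
4   sedan    91       3     25
drop duplicate vehicle (keep=first):
  vehicle  fare  riders  miles
0   truck    91       5     48
1   sedan    67       6     25
add column miles_x10 = t['miles'] * 10:
  vehicle  fare  riders  miles  miles_x10
0   truck    91       5     48        480
1   sedan    67       6     25        250
mean of column 'miles_x10' → 365.0

365.0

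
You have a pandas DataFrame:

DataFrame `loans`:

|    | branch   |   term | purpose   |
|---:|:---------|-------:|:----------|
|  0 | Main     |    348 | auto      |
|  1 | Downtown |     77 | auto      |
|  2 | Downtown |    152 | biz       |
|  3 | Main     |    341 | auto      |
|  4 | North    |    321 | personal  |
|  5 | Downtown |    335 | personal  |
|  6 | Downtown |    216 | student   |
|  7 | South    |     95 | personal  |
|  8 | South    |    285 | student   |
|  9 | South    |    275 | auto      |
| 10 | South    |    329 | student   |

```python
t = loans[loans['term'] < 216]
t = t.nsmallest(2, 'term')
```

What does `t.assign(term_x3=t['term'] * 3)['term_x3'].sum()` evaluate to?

516

filter rows where term < 216:
     branch  term   purpose
1  Downtown    77      auto
2  Downtown   152       biz
7     South    95  personal
take 2 rows with smallest term:
     branch  term   purpose
1  Downtown    77      auto
7     South    95  personal
add column term_x3 = t['term'] * 3:
     branch  term   purpose  term_x3
1  Downtown    77      auto      231
7     South    95  personal      285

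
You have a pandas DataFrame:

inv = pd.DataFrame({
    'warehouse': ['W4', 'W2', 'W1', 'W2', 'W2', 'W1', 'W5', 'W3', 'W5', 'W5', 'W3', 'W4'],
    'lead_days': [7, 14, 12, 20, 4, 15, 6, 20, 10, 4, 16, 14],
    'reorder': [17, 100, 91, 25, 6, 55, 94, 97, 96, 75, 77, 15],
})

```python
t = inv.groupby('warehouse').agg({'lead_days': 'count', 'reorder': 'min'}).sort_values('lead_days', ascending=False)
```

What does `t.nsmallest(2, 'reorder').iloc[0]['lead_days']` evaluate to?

3

group by warehouse: count(lead_days), min(reorder):
           lead_days  reorder
warehouse                    
W1                 2       55
W2                 3        6
W3                 2       77
W4                 2       15
W5                 3       75
sort by lead_days descending:
           lead_days  reorder
warehouse                    
W2                 3        6
W5                 3       75
W1                 2       55
W3                 2       77
W4                 2       15
take 2 rows with smallest reorder:
           lead_days  reorder
warehouse                    
W2                 3        6
W4                 2       15
Hence 3.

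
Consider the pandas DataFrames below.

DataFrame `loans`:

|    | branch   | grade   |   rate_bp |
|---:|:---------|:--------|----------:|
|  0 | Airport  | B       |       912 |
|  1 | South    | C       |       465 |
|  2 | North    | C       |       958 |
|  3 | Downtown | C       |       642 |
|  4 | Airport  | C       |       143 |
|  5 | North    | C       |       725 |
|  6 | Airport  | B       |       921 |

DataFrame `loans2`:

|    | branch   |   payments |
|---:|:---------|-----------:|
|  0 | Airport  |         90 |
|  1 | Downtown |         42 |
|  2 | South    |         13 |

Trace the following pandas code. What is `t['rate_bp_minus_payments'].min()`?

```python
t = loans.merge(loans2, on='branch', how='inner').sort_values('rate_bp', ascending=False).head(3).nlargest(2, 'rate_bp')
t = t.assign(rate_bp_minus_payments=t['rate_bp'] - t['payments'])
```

merge on 'branch' (how='inner') → 5 rows:
     branch grade  rate_bp  payments
0   Airport     B      912        90
1     South     C      465        13
2  Downtown     C      642        42
3   Airport     C      143        90
4   Airport     B      921        90
sort by rate_bp descending:
     branch grade  rate_bp  payments
4   Airport     B      921        90
0   Airport     B      912        90
2  Downtown     C      642        42
1     South     C      465        13
3   Airport     C      143        90
take first 3 rows:
     branch grade  rate_bp  payments
4   Airport     B      921        90
0   Airport     B      912        90
2  Downtown     C      642        42
take 2 rows with largest rate_bp:
    branch grade  rate_bp  payments
4  Airport     B      921        90
0  Airport     B      912        90
add column rate_bp_minus_payments = t['rate_bp'] - t['payments']:
    branch grade  rate_bp  payments  rate_bp_minus_payments
4  Airport     B      921        90                     831
0  Airport     B      912        90                     822
min of column 'rate_bp_minus_payments' → 822

822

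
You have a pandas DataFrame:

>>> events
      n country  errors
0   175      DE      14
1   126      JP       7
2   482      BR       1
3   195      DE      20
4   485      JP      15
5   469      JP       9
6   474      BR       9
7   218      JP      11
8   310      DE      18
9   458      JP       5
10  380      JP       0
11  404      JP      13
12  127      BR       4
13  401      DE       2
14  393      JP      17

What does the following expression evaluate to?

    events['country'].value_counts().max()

value_counts of country:
country
JP    8
DE    4
BR    3
Name: count, dtype: int64
Hence 8.

8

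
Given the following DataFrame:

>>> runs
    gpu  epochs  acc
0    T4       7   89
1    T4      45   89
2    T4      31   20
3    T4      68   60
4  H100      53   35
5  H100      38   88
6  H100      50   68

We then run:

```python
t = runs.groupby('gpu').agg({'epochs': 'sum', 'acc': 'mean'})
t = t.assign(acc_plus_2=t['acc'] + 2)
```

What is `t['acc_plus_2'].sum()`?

group by gpu: sum(epochs), mean(acc):
      epochs        acc
gpu                    
H100     141  63.666667
T4       151  64.500000
add column acc_plus_2 = t['acc'] + 2:
      epochs        acc  acc_plus_2
gpu                                
H100     141  63.666667   65.666667
T4       151  64.500000   66.500000
sum of column 'acc_plus_2' → 132.166666667

132.166666667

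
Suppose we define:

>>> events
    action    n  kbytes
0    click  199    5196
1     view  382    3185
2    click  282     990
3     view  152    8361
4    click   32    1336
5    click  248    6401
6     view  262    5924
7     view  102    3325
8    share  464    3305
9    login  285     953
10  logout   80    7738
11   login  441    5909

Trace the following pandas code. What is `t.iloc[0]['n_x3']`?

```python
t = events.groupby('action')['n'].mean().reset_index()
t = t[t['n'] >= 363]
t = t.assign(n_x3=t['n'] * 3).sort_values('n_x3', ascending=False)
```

group by action, mean of n:
action
click     190.25
login     363.00
logout     80.00
share     464.00
view      224.50
Name: n, dtype: float64
reset_index():
   action       n
0   click  190.25
1   login  363.00
2  logout   80.00
3   share  464.00
4    view  224.50
filter rows where n >= 363:
  action      n
1  login  363.0
3  share  464.0
add column n_x3 = t['n'] * 3:
  action      n    n_x3
1  login  363.0  1089.0
3  share  464.0  1392.0
sort by n_x3 descending:
  action      n    n_x3
3  share  464.0  1392.0
1  login  363.0  1089.0
Taking the value at position 0, column 'n_x3' gives 1392.0.

1392.0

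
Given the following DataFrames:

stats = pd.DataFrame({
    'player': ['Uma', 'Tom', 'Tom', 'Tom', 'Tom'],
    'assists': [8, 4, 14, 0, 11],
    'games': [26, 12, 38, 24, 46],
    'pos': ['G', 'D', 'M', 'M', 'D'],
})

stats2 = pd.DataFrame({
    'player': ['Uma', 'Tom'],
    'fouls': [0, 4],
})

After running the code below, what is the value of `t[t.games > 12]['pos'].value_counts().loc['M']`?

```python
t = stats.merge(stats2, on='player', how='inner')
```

merge on 'player' (how='inner') → 5 rows:
  player  assists  games pos  fouls
0    Uma        8     26   G      0
1    Tom        4     12   D      4
2    Tom       14     38   M      4
3    Tom        0     24   M      4
4    Tom       11     46   D      4
filter rows where games > 12:
  player  assists  games pos  fouls
0    Uma        8     26   G      0
2    Tom       14     38   M      4
3    Tom        0     24   M      4
4    Tom       11     46   D      4
value_counts of pos:
pos
M    2
G    1
D    1
Name: count, dtype: int64
The value at index 'M' is 2.

2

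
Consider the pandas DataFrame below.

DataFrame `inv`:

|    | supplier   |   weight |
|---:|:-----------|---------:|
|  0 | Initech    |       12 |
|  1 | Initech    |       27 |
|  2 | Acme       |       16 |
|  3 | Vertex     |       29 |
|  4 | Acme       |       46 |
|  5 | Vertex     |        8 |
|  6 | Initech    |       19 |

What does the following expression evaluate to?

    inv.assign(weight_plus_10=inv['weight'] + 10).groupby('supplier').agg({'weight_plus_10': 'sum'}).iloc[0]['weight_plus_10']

add column weight_plus_10 = inv['weight'] + 10:
  supplier  weight  weight_plus_10
0  Initech      12              22
1  Initech      27              37
2     Acme      16              26
3   Vertex      29              39
4     Acme      46              56
5   Vertex       8              18
6  Initech      19              29
group by supplier, sum of weight_plus_10:
          weight_plus_10
supplier                
Acme                  82
Initech               88
Vertex                57
So iloc[0]['weight_plus_10'] = 82.

82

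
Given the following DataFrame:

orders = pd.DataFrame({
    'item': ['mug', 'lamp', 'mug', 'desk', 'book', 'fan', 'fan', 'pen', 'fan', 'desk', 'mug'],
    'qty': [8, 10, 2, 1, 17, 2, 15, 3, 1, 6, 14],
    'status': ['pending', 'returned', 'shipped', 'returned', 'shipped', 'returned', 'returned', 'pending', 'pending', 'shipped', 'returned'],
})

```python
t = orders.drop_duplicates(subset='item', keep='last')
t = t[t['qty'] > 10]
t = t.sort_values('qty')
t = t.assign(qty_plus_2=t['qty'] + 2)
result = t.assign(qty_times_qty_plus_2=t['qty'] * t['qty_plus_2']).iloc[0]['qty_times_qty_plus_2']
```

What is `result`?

224

drop duplicate item (keep=last):
    item  qty    status
1   lamp   10  returned
4   book   17   shipped
7    pen    3   pending
8    fan    1   pending
9   desk    6   shipped
10   mug   14  returned
filter rows where qty > 10:
    item  qty    status
4   book   17   shipped
10   mug   14  returned
sort by qty:
    item  qty    status
10   mug   14  returned
4   book   17   shipped
add column qty_plus_2 = t['qty'] + 2:
    item  qty    status  qty_plus_2
10   mug   14  returned          16
4   book   17   shipped          19
add column qty_times_qty_plus_2 = t['qty'] * t['qty_plus_2']:
    item  qty    status  qty_plus_2  qty_times_qty_plus_2
10   mug   14  returned          16                   224
4   book   17   shipped          19                   323
Finally, value at position 0, column 'qty_times_qty_plus_2' = 224.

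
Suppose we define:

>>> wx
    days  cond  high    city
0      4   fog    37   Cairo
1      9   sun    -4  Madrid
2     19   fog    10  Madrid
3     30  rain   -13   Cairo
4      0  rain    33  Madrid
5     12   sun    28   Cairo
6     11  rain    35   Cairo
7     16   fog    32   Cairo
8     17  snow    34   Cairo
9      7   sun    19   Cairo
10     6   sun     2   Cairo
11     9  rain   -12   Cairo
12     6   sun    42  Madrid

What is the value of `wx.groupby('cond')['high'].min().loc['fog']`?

group by cond, min of high:
cond
fog     10
rain   -13
snow    34
sun     -4
Name: high, dtype: int64

10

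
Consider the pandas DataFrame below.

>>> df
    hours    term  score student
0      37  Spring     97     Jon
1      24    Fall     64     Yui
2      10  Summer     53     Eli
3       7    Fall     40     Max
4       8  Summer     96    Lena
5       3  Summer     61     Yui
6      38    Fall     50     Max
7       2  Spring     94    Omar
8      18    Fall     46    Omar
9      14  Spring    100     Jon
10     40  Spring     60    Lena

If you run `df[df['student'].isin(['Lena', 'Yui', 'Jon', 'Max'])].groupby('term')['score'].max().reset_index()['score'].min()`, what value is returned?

filter rows where student in ['Lena', 'Yui', 'Jon', 'Max']:
    hours    term  score student
0      37  Spring     97     Jon
1      24    Fall     64     Yui
3       7    Fall     40     Max
4       8  Summer     96    Lena
5       3  Summer     61     Yui
6      38    Fall     50     Max
9      14  Spring    100     Jon
10     40  Spring     60    Lena
group by term, max of score:
term
Fall       64
Spring    100
Summer     96
Name: score, dtype: int64
reset_index():
     term  score
0    Fall     64
1  Spring    100
2  Summer     96

64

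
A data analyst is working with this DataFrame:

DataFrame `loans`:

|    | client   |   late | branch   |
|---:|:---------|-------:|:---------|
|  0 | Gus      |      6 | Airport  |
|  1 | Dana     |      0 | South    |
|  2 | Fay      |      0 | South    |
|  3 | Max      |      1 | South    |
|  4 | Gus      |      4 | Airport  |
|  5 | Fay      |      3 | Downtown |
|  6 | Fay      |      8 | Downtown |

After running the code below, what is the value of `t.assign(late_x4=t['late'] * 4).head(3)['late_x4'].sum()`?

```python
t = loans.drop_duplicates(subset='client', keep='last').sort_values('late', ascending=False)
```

drop duplicate client (keep=last):
  client  late    branch
1   Dana     0     South
3    Max     1     South
4    Gus     4   Airport
6    Fay     8  Downtown
sort by late descending:
  client  late    branch
6    Fay     8  Downtown
4    Gus     4   Airport
3    Max     1     South
1   Dana     0     South
add column late_x4 = t['late'] * 4:
  client  late    branch  late_x4
6    Fay     8  Downtown       32
4    Gus     4   Airport       16
3    Max     1     South        4
1   Dana     0     South        0
take first 3 rows:
  client  late    branch  late_x4
6    Fay     8  Downtown       32
4    Gus     4   Airport       16
3    Max     1     South        4
Taking the sum of column 'late_x4' gives 52.

52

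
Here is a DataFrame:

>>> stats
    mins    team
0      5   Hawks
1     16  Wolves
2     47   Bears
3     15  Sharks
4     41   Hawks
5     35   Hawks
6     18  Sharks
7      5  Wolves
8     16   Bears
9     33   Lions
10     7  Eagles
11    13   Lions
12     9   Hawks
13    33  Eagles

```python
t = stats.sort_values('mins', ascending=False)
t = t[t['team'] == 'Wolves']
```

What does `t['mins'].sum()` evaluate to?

21

sort by mins descending:
    mins    team
2     47   Bears
4     41   Hawks
5     35   Hawks
9     33   Lions
13    33  Eagles
6     18  Sharks
1     16  Wolves
8     16   Bears
3     15  Sharks
11    13   Lions
12     9   Hawks
10     7  Eagles
0      5   Hawks
7      5  Wolves
filter rows where team == 'Wolves':
   mins    team
1    16  Wolves
7     5  Wolves
Taking the sum of column 'mins' gives 21.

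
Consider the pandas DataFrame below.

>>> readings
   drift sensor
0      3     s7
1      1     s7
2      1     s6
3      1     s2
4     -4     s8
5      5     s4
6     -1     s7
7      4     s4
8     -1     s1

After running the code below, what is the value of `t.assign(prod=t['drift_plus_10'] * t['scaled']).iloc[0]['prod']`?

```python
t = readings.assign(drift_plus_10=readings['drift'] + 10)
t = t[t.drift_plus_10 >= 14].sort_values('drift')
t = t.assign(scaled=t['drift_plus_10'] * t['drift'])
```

add column drift_plus_10 = readings['drift'] + 10:
   drift sensor  drift_plus_10
0      3     s7             13
1      1     s7             11
2      1     s6             11
3      1     s2             11
4     -4     s8              6
5      5     s4             15
6     -1     s7              9
7      4     s4             14
8     -1     s1              9
filter rows where drift_plus_10 >= 14:
   drift sensor  drift_plus_10
5      5     s4             15
7      4     s4             14
sort by drift:
   drift sensor  drift_plus_10
7      4     s4             14
5      5     s4             15
add column scaled = t['drift_plus_10'] * t['drift']:
   drift sensor  drift_plus_10  scaled
7      4     s4             14      56
5      5     s4             15      75
add column prod = t['drift_plus_10'] * t['scaled']:
   drift sensor  drift_plus_10  scaled  prod
7      4     s4             14      56   784
5      5     s4             15      75  1125
value at position 0, column 'prod' → 784

784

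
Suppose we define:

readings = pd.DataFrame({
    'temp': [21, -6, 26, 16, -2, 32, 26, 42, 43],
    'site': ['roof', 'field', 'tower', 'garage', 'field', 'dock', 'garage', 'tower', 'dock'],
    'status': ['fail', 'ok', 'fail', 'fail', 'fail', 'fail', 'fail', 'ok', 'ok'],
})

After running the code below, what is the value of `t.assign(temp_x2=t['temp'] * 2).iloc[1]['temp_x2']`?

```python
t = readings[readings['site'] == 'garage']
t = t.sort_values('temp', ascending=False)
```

32

filter rows where site == 'garage':
   temp    site status
3    16  garage   fail
6    26  garage   fail
sort by temp descending:
   temp    site status
6    26  garage   fail
3    16  garage   fail
add column temp_x2 = t['temp'] * 2:
   temp    site status  temp_x2
6    26  garage   fail       52
3    16  garage   fail       32
Taking the value at position 1, column 'temp_x2' gives 32.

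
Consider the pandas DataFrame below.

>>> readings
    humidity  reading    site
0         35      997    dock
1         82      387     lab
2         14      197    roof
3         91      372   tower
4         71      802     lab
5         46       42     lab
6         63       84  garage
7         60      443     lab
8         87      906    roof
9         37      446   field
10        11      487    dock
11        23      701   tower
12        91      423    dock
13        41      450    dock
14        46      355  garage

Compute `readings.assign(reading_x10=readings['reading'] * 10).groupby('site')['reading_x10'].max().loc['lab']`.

8020

add column reading_x10 = readings['reading'] * 10:
    humidity  reading    site  reading_x10
0         35      997    dock         9970
1         82      387     lab         3870
2         14      197    roof         1970
3         91      372   tower         3720
4         71      802     lab         8020
5         46       42     lab          420
6         63       84  garage          840
7         60      443     lab         4430
8         87      906    roof         9060
9         37      446   field         4460
10        11      487    dock         4870
11        23      701   tower         7010
12        91      423    dock         4230
13        41      450    dock         4500
14        46      355  garage         3550
group by site, max of reading_x10:
site
dock      9970
field     4460
garage    3550
lab       8020
roof      9060
tower     7010
Name: reading_x10, dtype: int64
Reading off the value at index 'lab', we get 8020.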